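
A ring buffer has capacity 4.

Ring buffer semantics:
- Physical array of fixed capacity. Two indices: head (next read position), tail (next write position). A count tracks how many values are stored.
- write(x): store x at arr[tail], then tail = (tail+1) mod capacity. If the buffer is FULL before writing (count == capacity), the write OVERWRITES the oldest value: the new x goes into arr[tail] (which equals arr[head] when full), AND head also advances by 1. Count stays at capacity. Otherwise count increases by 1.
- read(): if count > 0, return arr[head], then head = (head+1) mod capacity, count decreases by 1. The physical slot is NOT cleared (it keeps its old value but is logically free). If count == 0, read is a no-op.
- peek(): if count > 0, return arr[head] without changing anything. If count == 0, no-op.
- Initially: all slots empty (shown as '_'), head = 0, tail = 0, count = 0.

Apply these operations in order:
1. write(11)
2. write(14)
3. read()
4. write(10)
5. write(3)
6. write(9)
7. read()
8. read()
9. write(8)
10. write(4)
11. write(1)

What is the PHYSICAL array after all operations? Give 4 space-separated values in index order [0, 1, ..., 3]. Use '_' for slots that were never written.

Answer: 9 8 4 1

Derivation:
After op 1 (write(11)): arr=[11 _ _ _] head=0 tail=1 count=1
After op 2 (write(14)): arr=[11 14 _ _] head=0 tail=2 count=2
After op 3 (read()): arr=[11 14 _ _] head=1 tail=2 count=1
After op 4 (write(10)): arr=[11 14 10 _] head=1 tail=3 count=2
After op 5 (write(3)): arr=[11 14 10 3] head=1 tail=0 count=3
After op 6 (write(9)): arr=[9 14 10 3] head=1 tail=1 count=4
After op 7 (read()): arr=[9 14 10 3] head=2 tail=1 count=3
After op 8 (read()): arr=[9 14 10 3] head=3 tail=1 count=2
After op 9 (write(8)): arr=[9 8 10 3] head=3 tail=2 count=3
After op 10 (write(4)): arr=[9 8 4 3] head=3 tail=3 count=4
After op 11 (write(1)): arr=[9 8 4 1] head=0 tail=0 count=4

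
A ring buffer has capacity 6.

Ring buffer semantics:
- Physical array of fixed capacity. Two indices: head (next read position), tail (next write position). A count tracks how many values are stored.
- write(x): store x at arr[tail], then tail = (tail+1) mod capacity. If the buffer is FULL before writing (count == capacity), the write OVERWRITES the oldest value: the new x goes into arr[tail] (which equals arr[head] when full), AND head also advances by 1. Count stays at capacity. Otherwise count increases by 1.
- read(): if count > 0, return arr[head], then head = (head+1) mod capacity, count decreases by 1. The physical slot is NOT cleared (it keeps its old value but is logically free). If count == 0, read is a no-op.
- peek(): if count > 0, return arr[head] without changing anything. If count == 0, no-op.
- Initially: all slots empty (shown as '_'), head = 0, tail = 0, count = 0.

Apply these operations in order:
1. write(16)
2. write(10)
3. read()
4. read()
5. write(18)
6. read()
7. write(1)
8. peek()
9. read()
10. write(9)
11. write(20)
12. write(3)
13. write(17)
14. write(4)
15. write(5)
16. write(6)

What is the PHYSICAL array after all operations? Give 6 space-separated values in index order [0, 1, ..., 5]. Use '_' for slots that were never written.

Answer: 3 17 4 5 6 20

Derivation:
After op 1 (write(16)): arr=[16 _ _ _ _ _] head=0 tail=1 count=1
After op 2 (write(10)): arr=[16 10 _ _ _ _] head=0 tail=2 count=2
After op 3 (read()): arr=[16 10 _ _ _ _] head=1 tail=2 count=1
After op 4 (read()): arr=[16 10 _ _ _ _] head=2 tail=2 count=0
After op 5 (write(18)): arr=[16 10 18 _ _ _] head=2 tail=3 count=1
After op 6 (read()): arr=[16 10 18 _ _ _] head=3 tail=3 count=0
After op 7 (write(1)): arr=[16 10 18 1 _ _] head=3 tail=4 count=1
After op 8 (peek()): arr=[16 10 18 1 _ _] head=3 tail=4 count=1
After op 9 (read()): arr=[16 10 18 1 _ _] head=4 tail=4 count=0
After op 10 (write(9)): arr=[16 10 18 1 9 _] head=4 tail=5 count=1
After op 11 (write(20)): arr=[16 10 18 1 9 20] head=4 tail=0 count=2
After op 12 (write(3)): arr=[3 10 18 1 9 20] head=4 tail=1 count=3
After op 13 (write(17)): arr=[3 17 18 1 9 20] head=4 tail=2 count=4
After op 14 (write(4)): arr=[3 17 4 1 9 20] head=4 tail=3 count=5
After op 15 (write(5)): arr=[3 17 4 5 9 20] head=4 tail=4 count=6
After op 16 (write(6)): arr=[3 17 4 5 6 20] head=5 tail=5 count=6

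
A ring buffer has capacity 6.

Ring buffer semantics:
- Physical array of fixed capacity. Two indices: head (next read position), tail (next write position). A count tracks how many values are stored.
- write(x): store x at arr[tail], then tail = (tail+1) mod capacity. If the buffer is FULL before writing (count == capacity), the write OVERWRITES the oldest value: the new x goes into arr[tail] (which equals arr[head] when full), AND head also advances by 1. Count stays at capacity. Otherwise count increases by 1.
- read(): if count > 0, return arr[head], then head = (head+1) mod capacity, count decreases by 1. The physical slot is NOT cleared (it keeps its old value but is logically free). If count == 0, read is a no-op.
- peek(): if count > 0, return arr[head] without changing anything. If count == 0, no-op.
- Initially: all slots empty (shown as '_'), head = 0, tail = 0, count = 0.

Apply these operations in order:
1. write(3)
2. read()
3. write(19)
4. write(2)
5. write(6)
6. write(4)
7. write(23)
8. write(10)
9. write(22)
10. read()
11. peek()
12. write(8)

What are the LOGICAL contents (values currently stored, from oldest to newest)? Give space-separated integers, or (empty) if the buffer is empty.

After op 1 (write(3)): arr=[3 _ _ _ _ _] head=0 tail=1 count=1
After op 2 (read()): arr=[3 _ _ _ _ _] head=1 tail=1 count=0
After op 3 (write(19)): arr=[3 19 _ _ _ _] head=1 tail=2 count=1
After op 4 (write(2)): arr=[3 19 2 _ _ _] head=1 tail=3 count=2
After op 5 (write(6)): arr=[3 19 2 6 _ _] head=1 tail=4 count=3
After op 6 (write(4)): arr=[3 19 2 6 4 _] head=1 tail=5 count=4
After op 7 (write(23)): arr=[3 19 2 6 4 23] head=1 tail=0 count=5
After op 8 (write(10)): arr=[10 19 2 6 4 23] head=1 tail=1 count=6
After op 9 (write(22)): arr=[10 22 2 6 4 23] head=2 tail=2 count=6
After op 10 (read()): arr=[10 22 2 6 4 23] head=3 tail=2 count=5
After op 11 (peek()): arr=[10 22 2 6 4 23] head=3 tail=2 count=5
After op 12 (write(8)): arr=[10 22 8 6 4 23] head=3 tail=3 count=6

Answer: 6 4 23 10 22 8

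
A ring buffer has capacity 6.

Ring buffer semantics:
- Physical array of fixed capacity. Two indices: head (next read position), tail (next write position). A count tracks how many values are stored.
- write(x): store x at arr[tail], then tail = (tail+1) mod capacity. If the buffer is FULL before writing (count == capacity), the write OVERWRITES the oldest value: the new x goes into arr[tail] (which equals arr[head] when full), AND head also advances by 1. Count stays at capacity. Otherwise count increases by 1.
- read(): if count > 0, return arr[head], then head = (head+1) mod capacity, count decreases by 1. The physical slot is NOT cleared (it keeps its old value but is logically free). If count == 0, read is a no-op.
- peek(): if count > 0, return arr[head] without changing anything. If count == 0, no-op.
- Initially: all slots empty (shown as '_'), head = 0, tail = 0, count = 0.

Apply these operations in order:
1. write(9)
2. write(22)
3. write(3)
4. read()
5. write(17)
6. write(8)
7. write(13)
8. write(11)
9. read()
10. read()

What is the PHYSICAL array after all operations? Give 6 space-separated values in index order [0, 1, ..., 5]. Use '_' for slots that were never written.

After op 1 (write(9)): arr=[9 _ _ _ _ _] head=0 tail=1 count=1
After op 2 (write(22)): arr=[9 22 _ _ _ _] head=0 tail=2 count=2
After op 3 (write(3)): arr=[9 22 3 _ _ _] head=0 tail=3 count=3
After op 4 (read()): arr=[9 22 3 _ _ _] head=1 tail=3 count=2
After op 5 (write(17)): arr=[9 22 3 17 _ _] head=1 tail=4 count=3
After op 6 (write(8)): arr=[9 22 3 17 8 _] head=1 tail=5 count=4
After op 7 (write(13)): arr=[9 22 3 17 8 13] head=1 tail=0 count=5
After op 8 (write(11)): arr=[11 22 3 17 8 13] head=1 tail=1 count=6
After op 9 (read()): arr=[11 22 3 17 8 13] head=2 tail=1 count=5
After op 10 (read()): arr=[11 22 3 17 8 13] head=3 tail=1 count=4

Answer: 11 22 3 17 8 13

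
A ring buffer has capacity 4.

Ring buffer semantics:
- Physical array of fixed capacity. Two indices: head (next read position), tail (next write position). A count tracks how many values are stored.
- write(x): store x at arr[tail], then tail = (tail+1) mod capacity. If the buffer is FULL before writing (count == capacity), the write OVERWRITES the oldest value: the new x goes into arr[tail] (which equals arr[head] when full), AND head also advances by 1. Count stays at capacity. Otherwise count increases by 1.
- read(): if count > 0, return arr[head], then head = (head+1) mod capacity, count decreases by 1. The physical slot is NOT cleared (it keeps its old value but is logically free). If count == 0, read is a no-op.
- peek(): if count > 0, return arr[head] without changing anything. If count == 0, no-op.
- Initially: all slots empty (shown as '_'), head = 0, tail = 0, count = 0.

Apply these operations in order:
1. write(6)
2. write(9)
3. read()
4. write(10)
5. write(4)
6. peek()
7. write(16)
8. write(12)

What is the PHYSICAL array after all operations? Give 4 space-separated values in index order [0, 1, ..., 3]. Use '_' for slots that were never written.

Answer: 16 12 10 4

Derivation:
After op 1 (write(6)): arr=[6 _ _ _] head=0 tail=1 count=1
After op 2 (write(9)): arr=[6 9 _ _] head=0 tail=2 count=2
After op 3 (read()): arr=[6 9 _ _] head=1 tail=2 count=1
After op 4 (write(10)): arr=[6 9 10 _] head=1 tail=3 count=2
After op 5 (write(4)): arr=[6 9 10 4] head=1 tail=0 count=3
After op 6 (peek()): arr=[6 9 10 4] head=1 tail=0 count=3
After op 7 (write(16)): arr=[16 9 10 4] head=1 tail=1 count=4
After op 8 (write(12)): arr=[16 12 10 4] head=2 tail=2 count=4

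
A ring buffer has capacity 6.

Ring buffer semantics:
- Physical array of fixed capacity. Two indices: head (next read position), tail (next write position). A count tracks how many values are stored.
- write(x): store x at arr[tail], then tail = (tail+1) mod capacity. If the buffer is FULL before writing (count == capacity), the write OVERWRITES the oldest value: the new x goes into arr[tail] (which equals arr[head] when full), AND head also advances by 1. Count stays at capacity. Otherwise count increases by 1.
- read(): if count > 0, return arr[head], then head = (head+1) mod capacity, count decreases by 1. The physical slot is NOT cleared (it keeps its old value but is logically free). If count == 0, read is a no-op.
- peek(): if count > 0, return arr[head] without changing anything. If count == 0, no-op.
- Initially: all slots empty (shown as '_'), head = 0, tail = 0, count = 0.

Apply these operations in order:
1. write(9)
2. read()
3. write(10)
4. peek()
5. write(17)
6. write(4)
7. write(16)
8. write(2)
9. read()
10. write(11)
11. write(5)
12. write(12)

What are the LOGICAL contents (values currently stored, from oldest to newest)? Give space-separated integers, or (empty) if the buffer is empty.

After op 1 (write(9)): arr=[9 _ _ _ _ _] head=0 tail=1 count=1
After op 2 (read()): arr=[9 _ _ _ _ _] head=1 tail=1 count=0
After op 3 (write(10)): arr=[9 10 _ _ _ _] head=1 tail=2 count=1
After op 4 (peek()): arr=[9 10 _ _ _ _] head=1 tail=2 count=1
After op 5 (write(17)): arr=[9 10 17 _ _ _] head=1 tail=3 count=2
After op 6 (write(4)): arr=[9 10 17 4 _ _] head=1 tail=4 count=3
After op 7 (write(16)): arr=[9 10 17 4 16 _] head=1 tail=5 count=4
After op 8 (write(2)): arr=[9 10 17 4 16 2] head=1 tail=0 count=5
After op 9 (read()): arr=[9 10 17 4 16 2] head=2 tail=0 count=4
After op 10 (write(11)): arr=[11 10 17 4 16 2] head=2 tail=1 count=5
After op 11 (write(5)): arr=[11 5 17 4 16 2] head=2 tail=2 count=6
After op 12 (write(12)): arr=[11 5 12 4 16 2] head=3 tail=3 count=6

Answer: 4 16 2 11 5 12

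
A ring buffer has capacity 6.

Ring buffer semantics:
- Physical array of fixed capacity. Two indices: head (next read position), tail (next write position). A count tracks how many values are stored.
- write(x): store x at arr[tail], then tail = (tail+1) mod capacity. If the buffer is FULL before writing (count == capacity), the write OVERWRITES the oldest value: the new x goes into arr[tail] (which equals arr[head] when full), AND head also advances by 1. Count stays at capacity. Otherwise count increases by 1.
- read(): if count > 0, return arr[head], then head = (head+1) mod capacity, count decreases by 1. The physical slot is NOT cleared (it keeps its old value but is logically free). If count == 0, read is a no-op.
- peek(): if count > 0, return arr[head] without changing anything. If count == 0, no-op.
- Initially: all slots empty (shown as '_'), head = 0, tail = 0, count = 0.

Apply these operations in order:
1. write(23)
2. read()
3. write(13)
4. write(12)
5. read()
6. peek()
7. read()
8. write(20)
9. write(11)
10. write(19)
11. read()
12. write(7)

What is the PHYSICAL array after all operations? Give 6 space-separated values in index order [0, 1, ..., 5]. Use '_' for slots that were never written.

Answer: 7 13 12 20 11 19

Derivation:
After op 1 (write(23)): arr=[23 _ _ _ _ _] head=0 tail=1 count=1
After op 2 (read()): arr=[23 _ _ _ _ _] head=1 tail=1 count=0
After op 3 (write(13)): arr=[23 13 _ _ _ _] head=1 tail=2 count=1
After op 4 (write(12)): arr=[23 13 12 _ _ _] head=1 tail=3 count=2
After op 5 (read()): arr=[23 13 12 _ _ _] head=2 tail=3 count=1
After op 6 (peek()): arr=[23 13 12 _ _ _] head=2 tail=3 count=1
After op 7 (read()): arr=[23 13 12 _ _ _] head=3 tail=3 count=0
After op 8 (write(20)): arr=[23 13 12 20 _ _] head=3 tail=4 count=1
After op 9 (write(11)): arr=[23 13 12 20 11 _] head=3 tail=5 count=2
After op 10 (write(19)): arr=[23 13 12 20 11 19] head=3 tail=0 count=3
After op 11 (read()): arr=[23 13 12 20 11 19] head=4 tail=0 count=2
After op 12 (write(7)): arr=[7 13 12 20 11 19] head=4 tail=1 count=3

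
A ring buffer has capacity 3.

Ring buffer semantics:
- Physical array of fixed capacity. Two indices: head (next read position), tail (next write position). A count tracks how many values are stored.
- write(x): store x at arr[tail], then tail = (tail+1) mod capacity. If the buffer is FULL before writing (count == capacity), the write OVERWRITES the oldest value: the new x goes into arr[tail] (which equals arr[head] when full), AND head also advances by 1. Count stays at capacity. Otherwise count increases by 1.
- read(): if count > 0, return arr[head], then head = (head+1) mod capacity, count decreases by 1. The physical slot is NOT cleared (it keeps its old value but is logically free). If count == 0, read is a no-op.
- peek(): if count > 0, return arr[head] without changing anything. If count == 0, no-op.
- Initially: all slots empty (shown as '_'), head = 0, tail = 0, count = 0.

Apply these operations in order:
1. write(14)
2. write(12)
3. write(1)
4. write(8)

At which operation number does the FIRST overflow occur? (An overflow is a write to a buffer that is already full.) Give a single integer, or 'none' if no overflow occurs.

After op 1 (write(14)): arr=[14 _ _] head=0 tail=1 count=1
After op 2 (write(12)): arr=[14 12 _] head=0 tail=2 count=2
After op 3 (write(1)): arr=[14 12 1] head=0 tail=0 count=3
After op 4 (write(8)): arr=[8 12 1] head=1 tail=1 count=3

Answer: 4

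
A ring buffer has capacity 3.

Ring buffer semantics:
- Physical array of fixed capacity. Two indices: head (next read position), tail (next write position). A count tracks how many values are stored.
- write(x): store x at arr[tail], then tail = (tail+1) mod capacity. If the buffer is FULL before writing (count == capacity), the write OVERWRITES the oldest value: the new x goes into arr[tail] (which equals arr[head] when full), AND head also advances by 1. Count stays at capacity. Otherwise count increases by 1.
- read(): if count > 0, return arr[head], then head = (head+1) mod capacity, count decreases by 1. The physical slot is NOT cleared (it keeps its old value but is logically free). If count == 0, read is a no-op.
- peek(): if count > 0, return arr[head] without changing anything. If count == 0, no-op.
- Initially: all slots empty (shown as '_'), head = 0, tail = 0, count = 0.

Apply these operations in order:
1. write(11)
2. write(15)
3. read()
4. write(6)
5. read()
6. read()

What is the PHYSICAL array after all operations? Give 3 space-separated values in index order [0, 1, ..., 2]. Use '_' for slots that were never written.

After op 1 (write(11)): arr=[11 _ _] head=0 tail=1 count=1
After op 2 (write(15)): arr=[11 15 _] head=0 tail=2 count=2
After op 3 (read()): arr=[11 15 _] head=1 tail=2 count=1
After op 4 (write(6)): arr=[11 15 6] head=1 tail=0 count=2
After op 5 (read()): arr=[11 15 6] head=2 tail=0 count=1
After op 6 (read()): arr=[11 15 6] head=0 tail=0 count=0

Answer: 11 15 6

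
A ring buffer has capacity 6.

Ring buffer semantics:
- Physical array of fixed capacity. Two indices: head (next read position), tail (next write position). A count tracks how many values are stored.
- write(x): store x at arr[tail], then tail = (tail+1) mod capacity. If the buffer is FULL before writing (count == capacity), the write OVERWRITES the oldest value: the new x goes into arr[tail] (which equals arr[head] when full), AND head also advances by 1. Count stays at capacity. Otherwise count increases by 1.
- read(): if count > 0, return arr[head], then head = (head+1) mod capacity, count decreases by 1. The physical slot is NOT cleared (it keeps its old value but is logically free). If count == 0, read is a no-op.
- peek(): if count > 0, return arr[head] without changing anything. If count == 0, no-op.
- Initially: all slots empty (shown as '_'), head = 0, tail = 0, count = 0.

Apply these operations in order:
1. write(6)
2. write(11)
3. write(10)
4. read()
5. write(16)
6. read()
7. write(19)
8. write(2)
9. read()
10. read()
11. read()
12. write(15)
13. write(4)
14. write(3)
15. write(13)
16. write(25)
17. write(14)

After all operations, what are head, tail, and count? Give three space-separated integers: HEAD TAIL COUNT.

Answer: 0 0 6

Derivation:
After op 1 (write(6)): arr=[6 _ _ _ _ _] head=0 tail=1 count=1
After op 2 (write(11)): arr=[6 11 _ _ _ _] head=0 tail=2 count=2
After op 3 (write(10)): arr=[6 11 10 _ _ _] head=0 tail=3 count=3
After op 4 (read()): arr=[6 11 10 _ _ _] head=1 tail=3 count=2
After op 5 (write(16)): arr=[6 11 10 16 _ _] head=1 tail=4 count=3
After op 6 (read()): arr=[6 11 10 16 _ _] head=2 tail=4 count=2
After op 7 (write(19)): arr=[6 11 10 16 19 _] head=2 tail=5 count=3
After op 8 (write(2)): arr=[6 11 10 16 19 2] head=2 tail=0 count=4
After op 9 (read()): arr=[6 11 10 16 19 2] head=3 tail=0 count=3
After op 10 (read()): arr=[6 11 10 16 19 2] head=4 tail=0 count=2
After op 11 (read()): arr=[6 11 10 16 19 2] head=5 tail=0 count=1
After op 12 (write(15)): arr=[15 11 10 16 19 2] head=5 tail=1 count=2
After op 13 (write(4)): arr=[15 4 10 16 19 2] head=5 tail=2 count=3
After op 14 (write(3)): arr=[15 4 3 16 19 2] head=5 tail=3 count=4
After op 15 (write(13)): arr=[15 4 3 13 19 2] head=5 tail=4 count=5
After op 16 (write(25)): arr=[15 4 3 13 25 2] head=5 tail=5 count=6
After op 17 (write(14)): arr=[15 4 3 13 25 14] head=0 tail=0 count=6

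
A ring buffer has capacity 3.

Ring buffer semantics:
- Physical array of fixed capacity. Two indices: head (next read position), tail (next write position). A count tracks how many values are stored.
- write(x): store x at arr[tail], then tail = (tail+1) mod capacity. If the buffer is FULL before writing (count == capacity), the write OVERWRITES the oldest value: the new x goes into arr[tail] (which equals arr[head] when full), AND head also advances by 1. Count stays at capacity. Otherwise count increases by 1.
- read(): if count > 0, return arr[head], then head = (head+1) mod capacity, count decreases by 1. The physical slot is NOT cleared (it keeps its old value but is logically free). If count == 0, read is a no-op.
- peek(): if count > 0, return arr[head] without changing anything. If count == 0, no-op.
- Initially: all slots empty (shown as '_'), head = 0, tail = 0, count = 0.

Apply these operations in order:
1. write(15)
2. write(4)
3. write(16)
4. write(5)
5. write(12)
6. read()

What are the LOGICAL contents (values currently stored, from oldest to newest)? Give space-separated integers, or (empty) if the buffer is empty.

After op 1 (write(15)): arr=[15 _ _] head=0 tail=1 count=1
After op 2 (write(4)): arr=[15 4 _] head=0 tail=2 count=2
After op 3 (write(16)): arr=[15 4 16] head=0 tail=0 count=3
After op 4 (write(5)): arr=[5 4 16] head=1 tail=1 count=3
After op 5 (write(12)): arr=[5 12 16] head=2 tail=2 count=3
After op 6 (read()): arr=[5 12 16] head=0 tail=2 count=2

Answer: 5 12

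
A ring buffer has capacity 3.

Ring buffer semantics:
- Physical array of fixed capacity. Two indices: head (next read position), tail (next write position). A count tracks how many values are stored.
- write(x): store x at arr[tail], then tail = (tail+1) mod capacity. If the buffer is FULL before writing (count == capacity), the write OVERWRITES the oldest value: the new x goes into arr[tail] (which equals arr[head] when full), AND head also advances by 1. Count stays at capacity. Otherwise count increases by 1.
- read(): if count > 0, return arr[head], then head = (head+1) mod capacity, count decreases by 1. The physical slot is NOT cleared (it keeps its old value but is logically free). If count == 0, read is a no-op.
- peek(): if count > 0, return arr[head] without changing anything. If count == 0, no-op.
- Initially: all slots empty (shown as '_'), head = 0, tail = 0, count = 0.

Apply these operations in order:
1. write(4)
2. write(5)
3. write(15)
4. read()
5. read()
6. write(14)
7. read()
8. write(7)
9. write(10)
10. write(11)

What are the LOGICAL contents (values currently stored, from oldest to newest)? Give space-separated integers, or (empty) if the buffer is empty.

Answer: 7 10 11

Derivation:
After op 1 (write(4)): arr=[4 _ _] head=0 tail=1 count=1
After op 2 (write(5)): arr=[4 5 _] head=0 tail=2 count=2
After op 3 (write(15)): arr=[4 5 15] head=0 tail=0 count=3
After op 4 (read()): arr=[4 5 15] head=1 tail=0 count=2
After op 5 (read()): arr=[4 5 15] head=2 tail=0 count=1
After op 6 (write(14)): arr=[14 5 15] head=2 tail=1 count=2
After op 7 (read()): arr=[14 5 15] head=0 tail=1 count=1
After op 8 (write(7)): arr=[14 7 15] head=0 tail=2 count=2
After op 9 (write(10)): arr=[14 7 10] head=0 tail=0 count=3
After op 10 (write(11)): arr=[11 7 10] head=1 tail=1 count=3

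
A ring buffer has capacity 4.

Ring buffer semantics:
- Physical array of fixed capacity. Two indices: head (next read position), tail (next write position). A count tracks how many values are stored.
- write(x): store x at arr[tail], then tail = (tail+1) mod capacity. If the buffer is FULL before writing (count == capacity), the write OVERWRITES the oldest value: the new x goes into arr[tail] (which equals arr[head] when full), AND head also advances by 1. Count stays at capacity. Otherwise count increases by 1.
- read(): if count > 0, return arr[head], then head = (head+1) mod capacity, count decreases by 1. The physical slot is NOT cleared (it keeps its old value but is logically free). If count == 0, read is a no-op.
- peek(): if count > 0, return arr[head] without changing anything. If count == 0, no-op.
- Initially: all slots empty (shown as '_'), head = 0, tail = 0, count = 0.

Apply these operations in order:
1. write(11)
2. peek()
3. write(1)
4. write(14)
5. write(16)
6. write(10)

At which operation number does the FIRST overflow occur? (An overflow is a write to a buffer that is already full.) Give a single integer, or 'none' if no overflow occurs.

After op 1 (write(11)): arr=[11 _ _ _] head=0 tail=1 count=1
After op 2 (peek()): arr=[11 _ _ _] head=0 tail=1 count=1
After op 3 (write(1)): arr=[11 1 _ _] head=0 tail=2 count=2
After op 4 (write(14)): arr=[11 1 14 _] head=0 tail=3 count=3
After op 5 (write(16)): arr=[11 1 14 16] head=0 tail=0 count=4
After op 6 (write(10)): arr=[10 1 14 16] head=1 tail=1 count=4

Answer: 6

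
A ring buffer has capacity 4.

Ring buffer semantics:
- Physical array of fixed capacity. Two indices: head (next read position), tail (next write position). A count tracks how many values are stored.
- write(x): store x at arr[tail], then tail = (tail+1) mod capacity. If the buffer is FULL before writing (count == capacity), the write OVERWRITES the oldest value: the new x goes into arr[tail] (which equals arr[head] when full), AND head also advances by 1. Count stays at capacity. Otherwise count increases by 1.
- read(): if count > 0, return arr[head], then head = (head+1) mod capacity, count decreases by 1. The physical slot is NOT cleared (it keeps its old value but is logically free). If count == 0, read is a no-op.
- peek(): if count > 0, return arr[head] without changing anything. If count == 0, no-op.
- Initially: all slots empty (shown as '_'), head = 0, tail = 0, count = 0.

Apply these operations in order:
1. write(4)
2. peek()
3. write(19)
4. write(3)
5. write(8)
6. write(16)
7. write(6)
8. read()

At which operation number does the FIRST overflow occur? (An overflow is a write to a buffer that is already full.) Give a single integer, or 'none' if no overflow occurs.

After op 1 (write(4)): arr=[4 _ _ _] head=0 tail=1 count=1
After op 2 (peek()): arr=[4 _ _ _] head=0 tail=1 count=1
After op 3 (write(19)): arr=[4 19 _ _] head=0 tail=2 count=2
After op 4 (write(3)): arr=[4 19 3 _] head=0 tail=3 count=3
After op 5 (write(8)): arr=[4 19 3 8] head=0 tail=0 count=4
After op 6 (write(16)): arr=[16 19 3 8] head=1 tail=1 count=4
After op 7 (write(6)): arr=[16 6 3 8] head=2 tail=2 count=4
After op 8 (read()): arr=[16 6 3 8] head=3 tail=2 count=3

Answer: 6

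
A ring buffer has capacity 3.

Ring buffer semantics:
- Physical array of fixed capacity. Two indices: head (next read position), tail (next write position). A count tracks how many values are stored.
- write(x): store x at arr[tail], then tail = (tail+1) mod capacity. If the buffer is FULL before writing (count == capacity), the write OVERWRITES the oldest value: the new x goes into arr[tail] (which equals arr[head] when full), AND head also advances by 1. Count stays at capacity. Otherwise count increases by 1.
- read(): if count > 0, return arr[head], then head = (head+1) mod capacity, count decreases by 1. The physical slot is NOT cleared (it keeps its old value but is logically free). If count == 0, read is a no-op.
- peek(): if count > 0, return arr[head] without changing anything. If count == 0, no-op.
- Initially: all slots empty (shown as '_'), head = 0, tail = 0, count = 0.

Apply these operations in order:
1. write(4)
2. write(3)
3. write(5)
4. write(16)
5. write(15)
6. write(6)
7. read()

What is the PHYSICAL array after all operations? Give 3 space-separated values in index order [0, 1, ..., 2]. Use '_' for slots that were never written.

Answer: 16 15 6

Derivation:
After op 1 (write(4)): arr=[4 _ _] head=0 tail=1 count=1
After op 2 (write(3)): arr=[4 3 _] head=0 tail=2 count=2
After op 3 (write(5)): arr=[4 3 5] head=0 tail=0 count=3
After op 4 (write(16)): arr=[16 3 5] head=1 tail=1 count=3
After op 5 (write(15)): arr=[16 15 5] head=2 tail=2 count=3
After op 6 (write(6)): arr=[16 15 6] head=0 tail=0 count=3
After op 7 (read()): arr=[16 15 6] head=1 tail=0 count=2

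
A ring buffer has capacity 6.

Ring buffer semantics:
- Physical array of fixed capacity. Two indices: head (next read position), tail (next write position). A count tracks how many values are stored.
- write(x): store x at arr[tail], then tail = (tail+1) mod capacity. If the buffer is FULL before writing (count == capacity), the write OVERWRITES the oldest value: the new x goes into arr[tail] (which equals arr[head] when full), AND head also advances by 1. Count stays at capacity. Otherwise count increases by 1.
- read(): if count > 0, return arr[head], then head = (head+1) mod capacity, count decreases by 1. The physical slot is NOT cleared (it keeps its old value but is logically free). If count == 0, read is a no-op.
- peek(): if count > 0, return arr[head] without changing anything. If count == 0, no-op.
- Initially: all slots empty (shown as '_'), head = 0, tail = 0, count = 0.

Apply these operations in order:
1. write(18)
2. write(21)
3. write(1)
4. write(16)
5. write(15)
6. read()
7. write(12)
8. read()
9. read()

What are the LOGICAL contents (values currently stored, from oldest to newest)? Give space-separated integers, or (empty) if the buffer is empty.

Answer: 16 15 12

Derivation:
After op 1 (write(18)): arr=[18 _ _ _ _ _] head=0 tail=1 count=1
After op 2 (write(21)): arr=[18 21 _ _ _ _] head=0 tail=2 count=2
After op 3 (write(1)): arr=[18 21 1 _ _ _] head=0 tail=3 count=3
After op 4 (write(16)): arr=[18 21 1 16 _ _] head=0 tail=4 count=4
After op 5 (write(15)): arr=[18 21 1 16 15 _] head=0 tail=5 count=5
After op 6 (read()): arr=[18 21 1 16 15 _] head=1 tail=5 count=4
After op 7 (write(12)): arr=[18 21 1 16 15 12] head=1 tail=0 count=5
After op 8 (read()): arr=[18 21 1 16 15 12] head=2 tail=0 count=4
After op 9 (read()): arr=[18 21 1 16 15 12] head=3 tail=0 count=3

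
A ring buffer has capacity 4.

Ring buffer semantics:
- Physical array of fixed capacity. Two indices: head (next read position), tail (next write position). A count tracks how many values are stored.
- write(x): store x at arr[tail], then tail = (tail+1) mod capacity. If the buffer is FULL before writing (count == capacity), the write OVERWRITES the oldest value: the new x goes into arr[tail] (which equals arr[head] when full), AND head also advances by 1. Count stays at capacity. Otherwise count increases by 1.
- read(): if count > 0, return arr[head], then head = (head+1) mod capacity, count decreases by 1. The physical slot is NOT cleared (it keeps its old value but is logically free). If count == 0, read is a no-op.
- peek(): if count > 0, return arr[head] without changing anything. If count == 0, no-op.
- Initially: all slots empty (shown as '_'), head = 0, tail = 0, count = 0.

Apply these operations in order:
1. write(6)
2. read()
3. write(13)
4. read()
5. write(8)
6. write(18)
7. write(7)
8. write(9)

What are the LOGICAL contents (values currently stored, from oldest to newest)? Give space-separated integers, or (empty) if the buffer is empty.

After op 1 (write(6)): arr=[6 _ _ _] head=0 tail=1 count=1
After op 2 (read()): arr=[6 _ _ _] head=1 tail=1 count=0
After op 3 (write(13)): arr=[6 13 _ _] head=1 tail=2 count=1
After op 4 (read()): arr=[6 13 _ _] head=2 tail=2 count=0
After op 5 (write(8)): arr=[6 13 8 _] head=2 tail=3 count=1
After op 6 (write(18)): arr=[6 13 8 18] head=2 tail=0 count=2
After op 7 (write(7)): arr=[7 13 8 18] head=2 tail=1 count=3
After op 8 (write(9)): arr=[7 9 8 18] head=2 tail=2 count=4

Answer: 8 18 7 9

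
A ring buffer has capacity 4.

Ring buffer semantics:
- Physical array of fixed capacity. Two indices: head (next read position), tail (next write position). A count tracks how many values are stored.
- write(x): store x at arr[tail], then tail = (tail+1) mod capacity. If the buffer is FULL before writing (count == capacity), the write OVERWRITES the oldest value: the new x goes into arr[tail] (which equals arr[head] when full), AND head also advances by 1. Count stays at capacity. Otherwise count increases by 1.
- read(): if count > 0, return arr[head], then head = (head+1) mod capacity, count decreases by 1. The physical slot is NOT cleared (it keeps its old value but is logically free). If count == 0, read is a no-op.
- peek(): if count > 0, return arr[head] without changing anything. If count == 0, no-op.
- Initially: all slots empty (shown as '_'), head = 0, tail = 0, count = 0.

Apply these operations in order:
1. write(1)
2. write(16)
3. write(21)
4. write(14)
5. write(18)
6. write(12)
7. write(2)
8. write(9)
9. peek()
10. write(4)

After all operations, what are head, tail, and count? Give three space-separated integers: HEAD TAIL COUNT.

After op 1 (write(1)): arr=[1 _ _ _] head=0 tail=1 count=1
After op 2 (write(16)): arr=[1 16 _ _] head=0 tail=2 count=2
After op 3 (write(21)): arr=[1 16 21 _] head=0 tail=3 count=3
After op 4 (write(14)): arr=[1 16 21 14] head=0 tail=0 count=4
After op 5 (write(18)): arr=[18 16 21 14] head=1 tail=1 count=4
After op 6 (write(12)): arr=[18 12 21 14] head=2 tail=2 count=4
After op 7 (write(2)): arr=[18 12 2 14] head=3 tail=3 count=4
After op 8 (write(9)): arr=[18 12 2 9] head=0 tail=0 count=4
After op 9 (peek()): arr=[18 12 2 9] head=0 tail=0 count=4
After op 10 (write(4)): arr=[4 12 2 9] head=1 tail=1 count=4

Answer: 1 1 4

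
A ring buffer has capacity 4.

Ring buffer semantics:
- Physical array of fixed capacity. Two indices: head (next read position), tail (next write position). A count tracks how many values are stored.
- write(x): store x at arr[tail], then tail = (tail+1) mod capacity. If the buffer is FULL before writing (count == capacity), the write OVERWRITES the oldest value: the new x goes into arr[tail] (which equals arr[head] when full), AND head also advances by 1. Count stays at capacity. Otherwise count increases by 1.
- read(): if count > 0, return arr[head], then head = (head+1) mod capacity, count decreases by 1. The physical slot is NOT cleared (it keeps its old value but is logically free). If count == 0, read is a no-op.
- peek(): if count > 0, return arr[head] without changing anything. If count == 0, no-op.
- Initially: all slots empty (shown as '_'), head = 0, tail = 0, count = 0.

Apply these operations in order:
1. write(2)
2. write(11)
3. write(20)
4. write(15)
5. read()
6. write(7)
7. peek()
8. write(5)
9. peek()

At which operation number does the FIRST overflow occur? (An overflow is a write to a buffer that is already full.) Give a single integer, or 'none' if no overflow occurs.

Answer: 8

Derivation:
After op 1 (write(2)): arr=[2 _ _ _] head=0 tail=1 count=1
After op 2 (write(11)): arr=[2 11 _ _] head=0 tail=2 count=2
After op 3 (write(20)): arr=[2 11 20 _] head=0 tail=3 count=3
After op 4 (write(15)): arr=[2 11 20 15] head=0 tail=0 count=4
After op 5 (read()): arr=[2 11 20 15] head=1 tail=0 count=3
After op 6 (write(7)): arr=[7 11 20 15] head=1 tail=1 count=4
After op 7 (peek()): arr=[7 11 20 15] head=1 tail=1 count=4
After op 8 (write(5)): arr=[7 5 20 15] head=2 tail=2 count=4
After op 9 (peek()): arr=[7 5 20 15] head=2 tail=2 count=4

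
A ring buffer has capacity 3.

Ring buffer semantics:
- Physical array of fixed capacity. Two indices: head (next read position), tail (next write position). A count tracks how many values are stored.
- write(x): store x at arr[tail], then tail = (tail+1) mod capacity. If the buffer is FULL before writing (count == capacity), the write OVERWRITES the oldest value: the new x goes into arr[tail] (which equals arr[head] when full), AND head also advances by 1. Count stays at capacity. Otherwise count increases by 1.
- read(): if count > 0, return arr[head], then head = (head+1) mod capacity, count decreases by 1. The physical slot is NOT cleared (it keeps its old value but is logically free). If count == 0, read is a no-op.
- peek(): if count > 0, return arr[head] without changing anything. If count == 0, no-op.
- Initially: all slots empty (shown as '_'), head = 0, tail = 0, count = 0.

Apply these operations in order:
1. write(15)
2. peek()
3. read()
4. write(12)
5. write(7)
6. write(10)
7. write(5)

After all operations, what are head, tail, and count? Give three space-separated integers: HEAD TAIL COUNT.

After op 1 (write(15)): arr=[15 _ _] head=0 tail=1 count=1
After op 2 (peek()): arr=[15 _ _] head=0 tail=1 count=1
After op 3 (read()): arr=[15 _ _] head=1 tail=1 count=0
After op 4 (write(12)): arr=[15 12 _] head=1 tail=2 count=1
After op 5 (write(7)): arr=[15 12 7] head=1 tail=0 count=2
After op 6 (write(10)): arr=[10 12 7] head=1 tail=1 count=3
After op 7 (write(5)): arr=[10 5 7] head=2 tail=2 count=3

Answer: 2 2 3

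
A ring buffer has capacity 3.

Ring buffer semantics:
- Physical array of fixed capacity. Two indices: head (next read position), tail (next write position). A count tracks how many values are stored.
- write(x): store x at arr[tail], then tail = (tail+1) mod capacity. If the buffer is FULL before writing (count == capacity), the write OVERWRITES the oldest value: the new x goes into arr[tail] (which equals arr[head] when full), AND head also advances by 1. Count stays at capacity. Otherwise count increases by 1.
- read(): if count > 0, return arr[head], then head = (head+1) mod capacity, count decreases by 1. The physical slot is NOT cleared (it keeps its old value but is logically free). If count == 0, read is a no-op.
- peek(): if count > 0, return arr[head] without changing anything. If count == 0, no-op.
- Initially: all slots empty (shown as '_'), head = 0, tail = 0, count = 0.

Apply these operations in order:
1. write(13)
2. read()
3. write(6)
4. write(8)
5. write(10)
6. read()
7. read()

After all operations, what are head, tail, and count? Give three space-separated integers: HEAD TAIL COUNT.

After op 1 (write(13)): arr=[13 _ _] head=0 tail=1 count=1
After op 2 (read()): arr=[13 _ _] head=1 tail=1 count=0
After op 3 (write(6)): arr=[13 6 _] head=1 tail=2 count=1
After op 4 (write(8)): arr=[13 6 8] head=1 tail=0 count=2
After op 5 (write(10)): arr=[10 6 8] head=1 tail=1 count=3
After op 6 (read()): arr=[10 6 8] head=2 tail=1 count=2
After op 7 (read()): arr=[10 6 8] head=0 tail=1 count=1

Answer: 0 1 1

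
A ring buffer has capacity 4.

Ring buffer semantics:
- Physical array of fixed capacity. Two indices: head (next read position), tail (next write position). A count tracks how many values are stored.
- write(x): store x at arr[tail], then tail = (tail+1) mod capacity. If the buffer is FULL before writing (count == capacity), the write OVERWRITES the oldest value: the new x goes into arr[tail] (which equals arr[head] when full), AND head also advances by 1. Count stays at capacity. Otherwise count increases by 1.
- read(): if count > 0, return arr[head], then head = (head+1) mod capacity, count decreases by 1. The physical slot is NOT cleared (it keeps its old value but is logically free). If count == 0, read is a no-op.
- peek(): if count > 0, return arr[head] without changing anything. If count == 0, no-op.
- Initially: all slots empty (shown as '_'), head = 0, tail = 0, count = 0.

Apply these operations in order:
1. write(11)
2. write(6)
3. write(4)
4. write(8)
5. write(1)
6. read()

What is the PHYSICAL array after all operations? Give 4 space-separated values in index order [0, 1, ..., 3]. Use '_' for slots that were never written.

Answer: 1 6 4 8

Derivation:
After op 1 (write(11)): arr=[11 _ _ _] head=0 tail=1 count=1
After op 2 (write(6)): arr=[11 6 _ _] head=0 tail=2 count=2
After op 3 (write(4)): arr=[11 6 4 _] head=0 tail=3 count=3
After op 4 (write(8)): arr=[11 6 4 8] head=0 tail=0 count=4
After op 5 (write(1)): arr=[1 6 4 8] head=1 tail=1 count=4
After op 6 (read()): arr=[1 6 4 8] head=2 tail=1 count=3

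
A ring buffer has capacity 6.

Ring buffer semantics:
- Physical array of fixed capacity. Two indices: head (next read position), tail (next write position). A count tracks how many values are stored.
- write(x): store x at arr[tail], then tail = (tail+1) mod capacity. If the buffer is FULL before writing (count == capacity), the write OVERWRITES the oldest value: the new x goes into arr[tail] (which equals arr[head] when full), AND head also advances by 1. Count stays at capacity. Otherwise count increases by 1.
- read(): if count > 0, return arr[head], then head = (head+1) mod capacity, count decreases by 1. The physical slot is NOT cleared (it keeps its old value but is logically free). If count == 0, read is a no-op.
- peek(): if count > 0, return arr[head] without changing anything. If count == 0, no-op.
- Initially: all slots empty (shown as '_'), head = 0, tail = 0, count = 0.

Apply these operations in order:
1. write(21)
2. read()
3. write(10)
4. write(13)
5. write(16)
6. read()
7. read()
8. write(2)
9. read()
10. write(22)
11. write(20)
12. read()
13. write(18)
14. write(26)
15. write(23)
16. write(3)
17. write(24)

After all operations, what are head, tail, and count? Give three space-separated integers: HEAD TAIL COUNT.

After op 1 (write(21)): arr=[21 _ _ _ _ _] head=0 tail=1 count=1
After op 2 (read()): arr=[21 _ _ _ _ _] head=1 tail=1 count=0
After op 3 (write(10)): arr=[21 10 _ _ _ _] head=1 tail=2 count=1
After op 4 (write(13)): arr=[21 10 13 _ _ _] head=1 tail=3 count=2
After op 5 (write(16)): arr=[21 10 13 16 _ _] head=1 tail=4 count=3
After op 6 (read()): arr=[21 10 13 16 _ _] head=2 tail=4 count=2
After op 7 (read()): arr=[21 10 13 16 _ _] head=3 tail=4 count=1
After op 8 (write(2)): arr=[21 10 13 16 2 _] head=3 tail=5 count=2
After op 9 (read()): arr=[21 10 13 16 2 _] head=4 tail=5 count=1
After op 10 (write(22)): arr=[21 10 13 16 2 22] head=4 tail=0 count=2
After op 11 (write(20)): arr=[20 10 13 16 2 22] head=4 tail=1 count=3
After op 12 (read()): arr=[20 10 13 16 2 22] head=5 tail=1 count=2
After op 13 (write(18)): arr=[20 18 13 16 2 22] head=5 tail=2 count=3
After op 14 (write(26)): arr=[20 18 26 16 2 22] head=5 tail=3 count=4
After op 15 (write(23)): arr=[20 18 26 23 2 22] head=5 tail=4 count=5
After op 16 (write(3)): arr=[20 18 26 23 3 22] head=5 tail=5 count=6
After op 17 (write(24)): arr=[20 18 26 23 3 24] head=0 tail=0 count=6

Answer: 0 0 6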